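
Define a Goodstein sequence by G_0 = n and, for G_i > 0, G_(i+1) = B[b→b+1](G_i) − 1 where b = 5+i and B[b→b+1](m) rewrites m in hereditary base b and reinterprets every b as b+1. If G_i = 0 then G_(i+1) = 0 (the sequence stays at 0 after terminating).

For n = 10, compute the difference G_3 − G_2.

(0) 10|_5 = 2·5 ↦ 2·6|_6 = 12 ⇒ 11
(1) 11|_6 = 6 + 5 ↦ 7 + 5|_7 = 12 ⇒ 11
(2) 11|_7 = 7 + 4 ↦ 8 + 4|_8 = 12 ⇒ 11

0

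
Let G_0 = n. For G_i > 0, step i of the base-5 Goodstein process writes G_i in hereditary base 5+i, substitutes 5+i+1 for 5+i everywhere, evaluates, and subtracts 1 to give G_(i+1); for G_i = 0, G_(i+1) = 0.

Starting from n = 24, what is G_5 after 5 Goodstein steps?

step 0: 24 = 4·5 + 4; sub 6 for 5: 4·6 + 4; = 28; G_1 = 28−1 = 27
step 1: 27 = 4·6 + 3; sub 7 for 6: 4·7 + 3; = 31; G_2 = 31−1 = 30
step 2: 30 = 4·7 + 2; sub 8 for 7: 4·8 + 2; = 34; G_3 = 34−1 = 33
step 3: 33 = 4·8 + 1; sub 9 for 8: 4·9 + 1; = 37; G_4 = 37−1 = 36
step 4: 36 = 4·9; sub 10 for 9: 4·10; = 40; G_5 = 40−1 = 39
step 5: 39 = 3·10 + 9; sub 11 for 10: 3·11 + 9; = 42; G_6 = 42−1 = 41

39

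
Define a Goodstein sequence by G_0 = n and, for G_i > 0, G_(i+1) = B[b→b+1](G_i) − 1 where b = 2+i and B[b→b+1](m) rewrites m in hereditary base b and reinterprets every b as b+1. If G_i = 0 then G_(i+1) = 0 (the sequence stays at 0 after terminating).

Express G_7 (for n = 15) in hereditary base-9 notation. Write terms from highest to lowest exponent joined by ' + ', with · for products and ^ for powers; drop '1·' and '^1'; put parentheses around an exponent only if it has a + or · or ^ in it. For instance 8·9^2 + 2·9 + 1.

9^(9 + 1) + 7·9^7 + 7·9^6 + 7·9^5 + 7·9^4 + 7·9^3 + 7·9^2 + 7·9 + 6

(0) 15|_2 = 2^(2 + 1) + 2^2 + 2 + 1 ↦ 3^(3 + 1) + 3^3 + 3 + 1|_3 = 112 ⇒ 111
(1) 111|_3 = 3^(3 + 1) + 3^3 + 3 ↦ 4^(4 + 1) + 4^4 + 4|_4 = 1284 ⇒ 1283
(2) 1283|_4 = 4^(4 + 1) + 4^4 + 3 ↦ 5^(5 + 1) + 5^5 + 3|_5 = 18753 ⇒ 18752
(3) 18752|_5 = 5^(5 + 1) + 5^5 + 2 ↦ 6^(6 + 1) + 6^6 + 2|_6 = 326594 ⇒ 326593
(4) 326593|_6 = 6^(6 + 1) + 6^6 + 1 ↦ 7^(7 + 1) + 7^7 + 1|_7 = 6588345 ⇒ 6588344
(5) 6588344|_7 = 7^(7 + 1) + 7^7 ↦ 8^(8 + 1) + 8^8|_8 = 150994944 ⇒ 150994943
(6) 150994943|_8 = 8^(8 + 1) + 7·8^7 + 7·8^6 + 7·8^5 + 7·8^4 + 7·8^3 + 7·8^2 + 7·8 + 7 ↦ 9^(9 + 1) + 7·9^7 + 7·9^6 + 7·9^5 + 7·9^4 + 7·9^3 + 7·9^2 + 7·9 + 7|_9 = 3524450281 ⇒ 3524450280
(7) 3524450280|_9 = 9^(9 + 1) + 7·9^7 + 7·9^6 + 7·9^5 + 7·9^4 + 7·9^3 + 7·9^2 + 7·9 + 6 ↦ 10^(10 + 1) + 7·10^7 + 7·10^6 + 7·10^5 + 7·10^4 + 7·10^3 + 7·10^2 + 7·10 + 6|_10 = 100077777776 ⇒ 100077777775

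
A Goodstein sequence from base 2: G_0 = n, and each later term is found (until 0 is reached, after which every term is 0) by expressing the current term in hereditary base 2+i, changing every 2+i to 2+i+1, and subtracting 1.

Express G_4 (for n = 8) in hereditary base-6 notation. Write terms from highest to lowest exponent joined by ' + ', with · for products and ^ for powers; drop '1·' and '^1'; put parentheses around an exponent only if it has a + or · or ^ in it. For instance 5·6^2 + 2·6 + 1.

step 0: 8 = 2^(2 + 1); sub 3 for 2: 3^(3 + 1); = 81; G_1 = 81−1 = 80
step 1: 80 = 2·3^3 + 2·3^2 + 2·3 + 2; sub 4 for 3: 2·4^4 + 2·4^2 + 2·4 + 2; = 554; G_2 = 554−1 = 553
step 2: 553 = 2·4^4 + 2·4^2 + 2·4 + 1; sub 5 for 4: 2·5^5 + 2·5^2 + 2·5 + 1; = 6311; G_3 = 6311−1 = 6310
step 3: 6310 = 2·5^5 + 2·5^2 + 2·5; sub 6 for 5: 2·6^6 + 2·6^2 + 2·6; = 93396; G_4 = 93396−1 = 93395
step 4: 93395 = 2·6^6 + 2·6^2 + 6 + 5; sub 7 for 6: 2·7^7 + 2·7^2 + 7 + 5; = 1647196; G_5 = 1647196−1 = 1647195

2·6^6 + 2·6^2 + 6 + 5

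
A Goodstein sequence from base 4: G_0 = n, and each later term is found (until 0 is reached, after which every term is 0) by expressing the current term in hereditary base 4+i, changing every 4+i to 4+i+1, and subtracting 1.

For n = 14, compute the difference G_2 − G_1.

2

step 0: 14 = 3·4 + 2; sub 5 for 4: 3·5 + 2; = 17; G_1 = 17−1 = 16
step 1: 16 = 3·5 + 1; sub 6 for 5: 3·6 + 1; = 19; G_2 = 19−1 = 18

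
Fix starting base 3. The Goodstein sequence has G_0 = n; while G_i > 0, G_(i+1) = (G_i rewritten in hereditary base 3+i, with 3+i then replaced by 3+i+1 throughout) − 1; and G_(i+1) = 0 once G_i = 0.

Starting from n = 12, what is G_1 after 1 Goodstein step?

19

G_0 = 12. HB_3(12) = 3^2 + 3. Bump = 20. G_1 = 19.
G_1 = 19. HB_4(19) = 4^2 + 3. Bump = 28. G_2 = 27.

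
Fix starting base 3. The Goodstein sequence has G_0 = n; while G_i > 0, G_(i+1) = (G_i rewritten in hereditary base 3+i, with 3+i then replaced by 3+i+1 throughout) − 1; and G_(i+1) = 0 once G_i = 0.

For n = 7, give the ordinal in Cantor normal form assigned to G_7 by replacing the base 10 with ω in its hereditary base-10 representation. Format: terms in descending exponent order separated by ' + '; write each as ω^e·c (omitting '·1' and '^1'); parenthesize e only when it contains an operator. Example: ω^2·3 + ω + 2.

9

step 0: 7 = 2·3 + 1; sub 4 for 3: 2·4 + 1; = 9; G_1 = 9−1 = 8
step 1: 8 = 2·4; sub 5 for 4: 2·5; = 10; G_2 = 10−1 = 9
step 2: 9 = 5 + 4; sub 6 for 5: 6 + 4; = 10; G_3 = 10−1 = 9
step 3: 9 = 6 + 3; sub 7 for 6: 7 + 3; = 10; G_4 = 10−1 = 9
step 4: 9 = 7 + 2; sub 8 for 7: 8 + 2; = 10; G_5 = 10−1 = 9
step 5: 9 = 8 + 1; sub 9 for 8: 9 + 1; = 10; G_6 = 10−1 = 9
step 6: 9 = 9; sub 10 for 9: 10; = 10; G_7 = 10−1 = 9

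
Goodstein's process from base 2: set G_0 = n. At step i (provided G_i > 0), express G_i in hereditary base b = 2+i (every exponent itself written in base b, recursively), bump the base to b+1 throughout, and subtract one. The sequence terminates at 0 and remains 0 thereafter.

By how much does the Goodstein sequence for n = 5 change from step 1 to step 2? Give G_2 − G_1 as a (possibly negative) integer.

228

G_0 = 5. HB_2(5) = 2^2 + 1. Bump = 28. G_1 = 27.
G_1 = 27. HB_3(27) = 3^3. Bump = 256. G_2 = 255.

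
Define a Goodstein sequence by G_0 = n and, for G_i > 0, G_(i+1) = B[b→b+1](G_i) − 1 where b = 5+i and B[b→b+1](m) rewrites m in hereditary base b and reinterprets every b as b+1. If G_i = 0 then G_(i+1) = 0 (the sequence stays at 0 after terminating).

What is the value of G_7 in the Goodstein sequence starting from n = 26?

step 0: 26 = 5^2 + 1; sub 6 for 5: 6^2 + 1; = 37; G_1 = 37−1 = 36
step 1: 36 = 6^2; sub 7 for 6: 7^2; = 49; G_2 = 49−1 = 48
step 2: 48 = 6·7 + 6; sub 8 for 7: 6·8 + 6; = 54; G_3 = 54−1 = 53
step 3: 53 = 6·8 + 5; sub 9 for 8: 6·9 + 5; = 59; G_4 = 59−1 = 58
step 4: 58 = 6·9 + 4; sub 10 for 9: 6·10 + 4; = 64; G_5 = 64−1 = 63
step 5: 63 = 6·10 + 3; sub 11 for 10: 6·11 + 3; = 69; G_6 = 69−1 = 68
step 6: 68 = 6·11 + 2; sub 12 for 11: 6·12 + 2; = 74; G_7 = 74−1 = 73
step 7: 73 = 6·12 + 1; sub 13 for 12: 6·13 + 1; = 79; G_8 = 79−1 = 78

73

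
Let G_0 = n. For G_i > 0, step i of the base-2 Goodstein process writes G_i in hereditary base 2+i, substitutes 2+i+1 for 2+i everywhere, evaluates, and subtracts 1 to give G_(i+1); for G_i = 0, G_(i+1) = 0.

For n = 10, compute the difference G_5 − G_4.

3935819

step 0: 10 = 2^(2 + 1) + 2; sub 3 for 2: 3^(3 + 1) + 3; = 84; G_1 = 84−1 = 83
step 1: 83 = 3^(3 + 1) + 2; sub 4 for 3: 4^(4 + 1) + 2; = 1026; G_2 = 1026−1 = 1025
step 2: 1025 = 4^(4 + 1) + 1; sub 5 for 4: 5^(5 + 1) + 1; = 15626; G_3 = 15626−1 = 15625
step 3: 15625 = 5^(5 + 1); sub 6 for 5: 6^(6 + 1); = 279936; G_4 = 279936−1 = 279935
step 4: 279935 = 5·6^6 + 5·6^5 + 5·6^4 + 5·6^3 + 5·6^2 + 5·6 + 5; sub 7 for 6: 5·7^7 + 5·7^5 + 5·7^4 + 5·7^3 + 5·7^2 + 5·7 + 5; = 4215755; G_5 = 4215755−1 = 4215754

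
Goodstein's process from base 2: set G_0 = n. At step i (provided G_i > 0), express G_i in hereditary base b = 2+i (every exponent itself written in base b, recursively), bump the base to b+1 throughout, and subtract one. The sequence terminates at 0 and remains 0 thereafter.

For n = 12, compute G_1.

107

i=0: 12 = 2^(2 + 1) + 2^2 (b=2); 2→3: 3^(3 + 1) + 3^3 = 108; 108−1 = 107
i=1: 107 = 3^(3 + 1) + 2·3^2 + 2·3 + 2 (b=3); 3→4: 4^(4 + 1) + 2·4^2 + 2·4 + 2 = 1066; 1066−1 = 1065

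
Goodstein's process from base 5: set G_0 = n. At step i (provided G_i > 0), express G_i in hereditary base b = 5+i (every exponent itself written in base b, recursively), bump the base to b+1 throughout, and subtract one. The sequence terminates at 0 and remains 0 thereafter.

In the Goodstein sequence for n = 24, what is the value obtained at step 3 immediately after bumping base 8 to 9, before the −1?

24 —HB5→ 4·5 + 4 —bump→ 4·6 + 4 = 28 —(−1)→ 27
27 —HB6→ 4·6 + 3 —bump→ 4·7 + 3 = 31 —(−1)→ 30
30 —HB7→ 4·7 + 2 —bump→ 4·8 + 2 = 34 —(−1)→ 33
33 —HB8→ 4·8 + 1 —bump→ 4·9 + 1 = 37 —(−1)→ 36

37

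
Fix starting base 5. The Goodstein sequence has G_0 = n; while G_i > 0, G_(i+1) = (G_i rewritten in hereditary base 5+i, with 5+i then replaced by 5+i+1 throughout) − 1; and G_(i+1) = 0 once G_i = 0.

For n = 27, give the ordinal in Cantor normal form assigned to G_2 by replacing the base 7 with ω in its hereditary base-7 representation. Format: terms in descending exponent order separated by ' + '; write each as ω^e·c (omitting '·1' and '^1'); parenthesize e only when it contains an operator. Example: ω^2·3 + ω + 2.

ω^2

G_0=27  [base 5] 5^2 + 2  →[5↦6]→  6^2 + 2 = 38  −1 ⇒ G_1=37
G_1=37  [base 6] 6^2 + 1  →[6↦7]→  7^2 + 1 = 50  −1 ⇒ G_2=49
G_2=49  [base 7] 7^2  →[7↦8]→  8^2 = 64  −1 ⇒ G_3=63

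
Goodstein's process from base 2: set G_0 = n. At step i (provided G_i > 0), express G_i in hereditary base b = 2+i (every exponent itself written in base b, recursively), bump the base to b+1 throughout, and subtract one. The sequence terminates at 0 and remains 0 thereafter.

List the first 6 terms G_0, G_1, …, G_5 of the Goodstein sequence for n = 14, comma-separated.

(0) 14|_2 = 2^(2 + 1) + 2^2 + 2 ↦ 3^(3 + 1) + 3^3 + 3|_3 = 111 ⇒ 110
(1) 110|_3 = 3^(3 + 1) + 3^3 + 2 ↦ 4^(4 + 1) + 4^4 + 2|_4 = 1282 ⇒ 1281
(2) 1281|_4 = 4^(4 + 1) + 4^4 + 1 ↦ 5^(5 + 1) + 5^5 + 1|_5 = 18751 ⇒ 18750
(3) 18750|_5 = 5^(5 + 1) + 5^5 ↦ 6^(6 + 1) + 6^6|_6 = 326592 ⇒ 326591
(4) 326591|_6 = 6^(6 + 1) + 5·6^5 + 5·6^4 + 5·6^3 + 5·6^2 + 5·6 + 5 ↦ 7^(7 + 1) + 5·7^5 + 5·7^4 + 5·7^3 + 5·7^2 + 5·7 + 5|_7 = 5862841 ⇒ 5862840

14, 110, 1281, 18750, 326591, 5862840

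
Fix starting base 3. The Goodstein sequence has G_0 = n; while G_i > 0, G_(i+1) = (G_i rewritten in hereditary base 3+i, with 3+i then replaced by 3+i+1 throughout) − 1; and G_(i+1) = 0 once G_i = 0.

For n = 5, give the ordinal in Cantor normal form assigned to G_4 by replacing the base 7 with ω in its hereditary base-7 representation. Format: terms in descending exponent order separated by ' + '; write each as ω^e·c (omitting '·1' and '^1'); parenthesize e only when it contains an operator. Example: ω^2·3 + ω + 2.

4

(0) 5|_3 = 3 + 2 ↦ 4 + 2|_4 = 6 ⇒ 5
(1) 5|_4 = 4 + 1 ↦ 5 + 1|_5 = 6 ⇒ 5
(2) 5|_5 = 5 ↦ 6|_6 = 6 ⇒ 5
(3) 5|_6 = 5 ↦ 5|_7 = 5 ⇒ 4
(4) 4|_7 = 4 ↦ 4|_8 = 4 ⇒ 3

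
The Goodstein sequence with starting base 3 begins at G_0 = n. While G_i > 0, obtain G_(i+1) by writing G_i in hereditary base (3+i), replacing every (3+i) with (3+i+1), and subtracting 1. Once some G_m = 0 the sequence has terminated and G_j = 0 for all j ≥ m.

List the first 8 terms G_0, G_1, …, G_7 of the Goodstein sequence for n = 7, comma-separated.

i=0: 7 = 2·3 + 1 (b=3); 3→4: 2·4 + 1 = 9; 9−1 = 8
i=1: 8 = 2·4 (b=4); 4→5: 2·5 = 10; 10−1 = 9
i=2: 9 = 5 + 4 (b=5); 5→6: 6 + 4 = 10; 10−1 = 9
i=3: 9 = 6 + 3 (b=6); 6→7: 7 + 3 = 10; 10−1 = 9
i=4: 9 = 7 + 2 (b=7); 7→8: 8 + 2 = 10; 10−1 = 9
i=5: 9 = 8 + 1 (b=8); 8→9: 9 + 1 = 10; 10−1 = 9
i=6: 9 = 9 (b=9); 9→10: 10 = 10; 10−1 = 9

7, 8, 9, 9, 9, 9, 9, 9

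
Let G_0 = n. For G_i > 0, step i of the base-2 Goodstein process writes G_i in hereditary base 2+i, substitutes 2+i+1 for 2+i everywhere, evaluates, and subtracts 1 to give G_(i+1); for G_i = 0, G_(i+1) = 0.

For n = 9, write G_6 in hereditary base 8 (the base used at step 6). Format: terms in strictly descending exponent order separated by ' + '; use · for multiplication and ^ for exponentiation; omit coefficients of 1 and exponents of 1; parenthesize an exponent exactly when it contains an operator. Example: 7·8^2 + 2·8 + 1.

G_0 = 9. HB_2(9) = 2^(2 + 1) + 1. Bump = 82. G_1 = 81.
G_1 = 81. HB_3(81) = 3^(3 + 1). Bump = 1024. G_2 = 1023.
G_2 = 1023. HB_4(1023) = 3·4^4 + 3·4^3 + 3·4^2 + 3·4 + 3. Bump = 9843. G_3 = 9842.
G_3 = 9842. HB_5(9842) = 3·5^5 + 3·5^3 + 3·5^2 + 3·5 + 2. Bump = 140744. G_4 = 140743.
G_4 = 140743. HB_6(140743) = 3·6^6 + 3·6^3 + 3·6^2 + 3·6 + 1. Bump = 2471827. G_5 = 2471826.
G_5 = 2471826. HB_7(2471826) = 3·7^7 + 3·7^3 + 3·7^2 + 3·7. Bump = 50333400. G_6 = 50333399.

3·8^8 + 3·8^3 + 3·8^2 + 2·8 + 7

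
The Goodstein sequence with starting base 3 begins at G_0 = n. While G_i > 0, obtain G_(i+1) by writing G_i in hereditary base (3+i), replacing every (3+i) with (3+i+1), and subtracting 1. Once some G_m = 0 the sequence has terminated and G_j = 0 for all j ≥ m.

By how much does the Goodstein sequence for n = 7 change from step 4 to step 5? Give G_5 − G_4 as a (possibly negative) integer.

i=0: 7 = 2·3 + 1 (b=3); 3→4: 2·4 + 1 = 9; 9−1 = 8
i=1: 8 = 2·4 (b=4); 4→5: 2·5 = 10; 10−1 = 9
i=2: 9 = 5 + 4 (b=5); 5→6: 6 + 4 = 10; 10−1 = 9
i=3: 9 = 6 + 3 (b=6); 6→7: 7 + 3 = 10; 10−1 = 9
i=4: 9 = 7 + 2 (b=7); 7→8: 8 + 2 = 10; 10−1 = 9

0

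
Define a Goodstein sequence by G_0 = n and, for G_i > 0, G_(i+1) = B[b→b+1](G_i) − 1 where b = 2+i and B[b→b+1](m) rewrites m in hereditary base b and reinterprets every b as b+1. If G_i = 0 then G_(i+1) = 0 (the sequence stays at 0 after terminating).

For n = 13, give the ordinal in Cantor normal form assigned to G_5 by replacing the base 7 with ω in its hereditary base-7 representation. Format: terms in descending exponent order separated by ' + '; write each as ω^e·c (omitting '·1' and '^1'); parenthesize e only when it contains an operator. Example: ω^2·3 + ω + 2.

ω^(ω + 1) + ω^3·3 + ω^2·3 + ω·3

i=0: 13 = 2^(2 + 1) + 2^2 + 1 (b=2); 2→3: 3^(3 + 1) + 3^3 + 1 = 109; 109−1 = 108
i=1: 108 = 3^(3 + 1) + 3^3 (b=3); 3→4: 4^(4 + 1) + 4^4 = 1280; 1280−1 = 1279
i=2: 1279 = 4^(4 + 1) + 3·4^3 + 3·4^2 + 3·4 + 3 (b=4); 4→5: 5^(5 + 1) + 3·5^3 + 3·5^2 + 3·5 + 3 = 16093; 16093−1 = 16092
i=3: 16092 = 5^(5 + 1) + 3·5^3 + 3·5^2 + 3·5 + 2 (b=5); 5→6: 6^(6 + 1) + 3·6^3 + 3·6^2 + 3·6 + 2 = 280712; 280712−1 = 280711
i=4: 280711 = 6^(6 + 1) + 3·6^3 + 3·6^2 + 3·6 + 1 (b=6); 6→7: 7^(7 + 1) + 3·7^3 + 3·7^2 + 3·7 + 1 = 5765999; 5765999−1 = 5765998
i=5: 5765998 = 7^(7 + 1) + 3·7^3 + 3·7^2 + 3·7 (b=7); 7→8: 8^(8 + 1) + 3·8^3 + 3·8^2 + 3·8 = 134219480; 134219480−1 = 134219479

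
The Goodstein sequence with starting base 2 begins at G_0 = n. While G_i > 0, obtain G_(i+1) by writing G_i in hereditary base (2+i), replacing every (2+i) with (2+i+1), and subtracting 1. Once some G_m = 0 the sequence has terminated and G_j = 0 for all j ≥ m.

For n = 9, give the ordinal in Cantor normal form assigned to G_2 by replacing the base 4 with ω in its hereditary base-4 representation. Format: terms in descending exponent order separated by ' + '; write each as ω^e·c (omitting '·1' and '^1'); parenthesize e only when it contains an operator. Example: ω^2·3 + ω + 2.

ω^ω·3 + ω^3·3 + ω^2·3 + ω·3 + 3

G_0 = 9. HB_2(9) = 2^(2 + 1) + 1. Bump = 82. G_1 = 81.
G_1 = 81. HB_3(81) = 3^(3 + 1). Bump = 1024. G_2 = 1023.
G_2 = 1023. HB_4(1023) = 3·4^4 + 3·4^3 + 3·4^2 + 3·4 + 3. Bump = 9843. G_3 = 9842.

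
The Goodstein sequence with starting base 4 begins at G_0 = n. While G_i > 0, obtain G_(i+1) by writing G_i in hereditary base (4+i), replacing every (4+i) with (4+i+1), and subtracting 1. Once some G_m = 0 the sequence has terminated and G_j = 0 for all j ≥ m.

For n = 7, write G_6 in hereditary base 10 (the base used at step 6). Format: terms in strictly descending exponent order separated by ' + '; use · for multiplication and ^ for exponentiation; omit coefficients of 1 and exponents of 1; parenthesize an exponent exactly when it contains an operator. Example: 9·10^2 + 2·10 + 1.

5

i=0: 7 = 4 + 3 (b=4); 4→5: 5 + 3 = 8; 8−1 = 7
i=1: 7 = 5 + 2 (b=5); 5→6: 6 + 2 = 8; 8−1 = 7
i=2: 7 = 6 + 1 (b=6); 6→7: 7 + 1 = 8; 8−1 = 7
i=3: 7 = 7 (b=7); 7→8: 8 = 8; 8−1 = 7
i=4: 7 = 7 (b=8); 8→9: 7 = 7; 7−1 = 6
i=5: 6 = 6 (b=9); 9→10: 6 = 6; 6−1 = 5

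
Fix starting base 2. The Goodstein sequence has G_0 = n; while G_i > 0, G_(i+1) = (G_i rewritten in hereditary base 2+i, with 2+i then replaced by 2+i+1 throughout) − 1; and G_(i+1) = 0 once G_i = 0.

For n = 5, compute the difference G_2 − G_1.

G_0=5  [base 2] 2^2 + 1  →[2↦3]→  3^3 + 1 = 28  −1 ⇒ G_1=27
G_1=27  [base 3] 3^3  →[3↦4]→  4^4 = 256  −1 ⇒ G_2=255

228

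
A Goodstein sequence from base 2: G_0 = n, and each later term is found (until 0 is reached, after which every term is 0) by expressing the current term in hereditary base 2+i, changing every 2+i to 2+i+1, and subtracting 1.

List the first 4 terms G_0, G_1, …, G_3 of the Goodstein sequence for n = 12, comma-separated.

12, 107, 1065, 15685

base 2: 12 = 2^(2 + 1) + 2^2; at 3: 3^(3 + 1) + 3^3 = 108; next = 107
base 3: 107 = 3^(3 + 1) + 2·3^2 + 2·3 + 2; at 4: 4^(4 + 1) + 2·4^2 + 2·4 + 2 = 1066; next = 1065
base 4: 1065 = 4^(4 + 1) + 2·4^2 + 2·4 + 1; at 5: 5^(5 + 1) + 2·5^2 + 2·5 + 1 = 15686; next = 15685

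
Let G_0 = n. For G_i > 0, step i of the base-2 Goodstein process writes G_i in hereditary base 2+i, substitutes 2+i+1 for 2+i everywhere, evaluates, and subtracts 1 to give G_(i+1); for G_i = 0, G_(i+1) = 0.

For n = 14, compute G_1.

(0) 14|_2 = 2^(2 + 1) + 2^2 + 2 ↦ 3^(3 + 1) + 3^3 + 3|_3 = 111 ⇒ 110
(1) 110|_3 = 3^(3 + 1) + 3^3 + 2 ↦ 4^(4 + 1) + 4^4 + 2|_4 = 1282 ⇒ 1281

110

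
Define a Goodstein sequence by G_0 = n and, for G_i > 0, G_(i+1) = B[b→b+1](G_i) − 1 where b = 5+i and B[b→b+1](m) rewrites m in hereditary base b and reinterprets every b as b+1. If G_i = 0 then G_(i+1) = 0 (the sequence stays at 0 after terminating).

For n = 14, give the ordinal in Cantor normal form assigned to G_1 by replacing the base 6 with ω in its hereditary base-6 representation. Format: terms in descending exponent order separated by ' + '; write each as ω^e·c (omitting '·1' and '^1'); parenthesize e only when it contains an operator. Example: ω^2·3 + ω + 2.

ω·2 + 3

G_0 = 14. HB_5(14) = 2·5 + 4. Bump = 16. G_1 = 15.
G_1 = 15. HB_6(15) = 2·6 + 3. Bump = 17. G_2 = 16.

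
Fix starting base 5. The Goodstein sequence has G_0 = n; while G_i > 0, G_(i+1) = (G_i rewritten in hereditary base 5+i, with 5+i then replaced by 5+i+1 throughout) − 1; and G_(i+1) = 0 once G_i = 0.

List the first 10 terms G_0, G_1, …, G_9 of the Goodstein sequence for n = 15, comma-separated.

step 0: 15 = 3·5; sub 6 for 5: 3·6; = 18; G_1 = 18−1 = 17
step 1: 17 = 2·6 + 5; sub 7 for 6: 2·7 + 5; = 19; G_2 = 19−1 = 18
step 2: 18 = 2·7 + 4; sub 8 for 7: 2·8 + 4; = 20; G_3 = 20−1 = 19
step 3: 19 = 2·8 + 3; sub 9 for 8: 2·9 + 3; = 21; G_4 = 21−1 = 20
step 4: 20 = 2·9 + 2; sub 10 for 9: 2·10 + 2; = 22; G_5 = 22−1 = 21
step 5: 21 = 2·10 + 1; sub 11 for 10: 2·11 + 1; = 23; G_6 = 23−1 = 22
step 6: 22 = 2·11; sub 12 for 11: 2·12; = 24; G_7 = 24−1 = 23
step 7: 23 = 12 + 11; sub 13 for 12: 13 + 11; = 24; G_8 = 24−1 = 23
step 8: 23 = 13 + 10; sub 14 for 13: 14 + 10; = 24; G_9 = 24−1 = 23

15, 17, 18, 19, 20, 21, 22, 23, 23, 23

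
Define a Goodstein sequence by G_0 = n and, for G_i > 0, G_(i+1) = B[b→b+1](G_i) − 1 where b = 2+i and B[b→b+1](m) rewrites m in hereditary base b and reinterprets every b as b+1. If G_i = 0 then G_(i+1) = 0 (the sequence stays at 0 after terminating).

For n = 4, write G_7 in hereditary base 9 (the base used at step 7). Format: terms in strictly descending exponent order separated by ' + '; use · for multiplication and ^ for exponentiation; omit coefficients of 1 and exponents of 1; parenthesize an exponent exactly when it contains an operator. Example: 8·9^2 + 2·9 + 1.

i=0: 4 = 2^2 (b=2); 2→3: 3^3 = 27; 27−1 = 26
i=1: 26 = 2·3^2 + 2·3 + 2 (b=3); 3→4: 2·4^2 + 2·4 + 2 = 42; 42−1 = 41
i=2: 41 = 2·4^2 + 2·4 + 1 (b=4); 4→5: 2·5^2 + 2·5 + 1 = 61; 61−1 = 60
i=3: 60 = 2·5^2 + 2·5 (b=5); 5→6: 2·6^2 + 2·6 = 84; 84−1 = 83
i=4: 83 = 2·6^2 + 6 + 5 (b=6); 6→7: 2·7^2 + 7 + 5 = 110; 110−1 = 109
i=5: 109 = 2·7^2 + 7 + 4 (b=7); 7→8: 2·8^2 + 8 + 4 = 140; 140−1 = 139
i=6: 139 = 2·8^2 + 8 + 3 (b=8); 8→9: 2·9^2 + 9 + 3 = 174; 174−1 = 173
i=7: 173 = 2·9^2 + 9 + 2 (b=9); 9→10: 2·10^2 + 10 + 2 = 212; 212−1 = 211

2·9^2 + 9 + 2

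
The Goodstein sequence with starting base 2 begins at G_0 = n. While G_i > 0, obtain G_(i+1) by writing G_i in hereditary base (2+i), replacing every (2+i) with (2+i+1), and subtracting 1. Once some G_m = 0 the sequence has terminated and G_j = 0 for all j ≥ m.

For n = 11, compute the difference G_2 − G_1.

[0] 11 ≡ 2^(2 + 1) + 2 + 1 (base 2). Lift 3: 85. −1: 84.
[1] 84 ≡ 3^(3 + 1) + 3 (base 3). Lift 4: 1028. −1: 1027.

943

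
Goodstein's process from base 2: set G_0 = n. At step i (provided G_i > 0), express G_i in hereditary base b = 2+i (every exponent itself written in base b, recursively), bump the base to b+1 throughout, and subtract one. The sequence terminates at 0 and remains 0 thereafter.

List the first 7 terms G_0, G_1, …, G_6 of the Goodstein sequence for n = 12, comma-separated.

12, 107, 1065, 15685, 280019, 5764910, 134217867

G_0=12  [base 2] 2^(2 + 1) + 2^2  →[2↦3]→  3^(3 + 1) + 3^3 = 108  −1 ⇒ G_1=107
G_1=107  [base 3] 3^(3 + 1) + 2·3^2 + 2·3 + 2  →[3↦4]→  4^(4 + 1) + 2·4^2 + 2·4 + 2 = 1066  −1 ⇒ G_2=1065
G_2=1065  [base 4] 4^(4 + 1) + 2·4^2 + 2·4 + 1  →[4↦5]→  5^(5 + 1) + 2·5^2 + 2·5 + 1 = 15686  −1 ⇒ G_3=15685
G_3=15685  [base 5] 5^(5 + 1) + 2·5^2 + 2·5  →[5↦6]→  6^(6 + 1) + 2·6^2 + 2·6 = 280020  −1 ⇒ G_4=280019
G_4=280019  [base 6] 6^(6 + 1) + 2·6^2 + 6 + 5  →[6↦7]→  7^(7 + 1) + 2·7^2 + 7 + 5 = 5764911  −1 ⇒ G_5=5764910
G_5=5764910  [base 7] 7^(7 + 1) + 2·7^2 + 7 + 4  →[7↦8]→  8^(8 + 1) + 2·8^2 + 8 + 4 = 134217868  −1 ⇒ G_6=134217867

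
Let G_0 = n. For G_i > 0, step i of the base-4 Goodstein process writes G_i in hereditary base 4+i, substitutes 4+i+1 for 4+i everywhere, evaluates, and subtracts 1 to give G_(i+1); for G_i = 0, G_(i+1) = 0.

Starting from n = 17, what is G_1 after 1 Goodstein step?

25

step 0: 17 = 4^2 + 1; sub 5 for 4: 5^2 + 1; = 26; G_1 = 26−1 = 25
step 1: 25 = 5^2; sub 6 for 5: 6^2; = 36; G_2 = 36−1 = 35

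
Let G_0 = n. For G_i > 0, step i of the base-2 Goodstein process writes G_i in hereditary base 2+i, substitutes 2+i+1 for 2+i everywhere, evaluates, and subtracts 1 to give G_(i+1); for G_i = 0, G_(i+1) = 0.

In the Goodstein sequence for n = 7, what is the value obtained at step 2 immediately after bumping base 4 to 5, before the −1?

step 0: 7 = 2^2 + 2 + 1; sub 3 for 2: 3^3 + 3 + 1; = 31; G_1 = 31−1 = 30
step 1: 30 = 3^3 + 3; sub 4 for 3: 4^4 + 4; = 260; G_2 = 260−1 = 259
step 2: 259 = 4^4 + 3; sub 5 for 4: 5^5 + 3; = 3128; G_3 = 3128−1 = 3127

3128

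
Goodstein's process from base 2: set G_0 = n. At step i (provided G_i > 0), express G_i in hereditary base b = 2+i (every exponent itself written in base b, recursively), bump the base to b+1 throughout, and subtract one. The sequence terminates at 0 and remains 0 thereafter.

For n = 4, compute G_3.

4 —HB2→ 2^2 —bump→ 3^3 = 27 —(−1)→ 26
26 —HB3→ 2·3^2 + 2·3 + 2 —bump→ 2·4^2 + 2·4 + 2 = 42 —(−1)→ 41
41 —HB4→ 2·4^2 + 2·4 + 1 —bump→ 2·5^2 + 2·5 + 1 = 61 —(−1)→ 60
60 —HB5→ 2·5^2 + 2·5 —bump→ 2·6^2 + 2·6 = 84 —(−1)→ 83

60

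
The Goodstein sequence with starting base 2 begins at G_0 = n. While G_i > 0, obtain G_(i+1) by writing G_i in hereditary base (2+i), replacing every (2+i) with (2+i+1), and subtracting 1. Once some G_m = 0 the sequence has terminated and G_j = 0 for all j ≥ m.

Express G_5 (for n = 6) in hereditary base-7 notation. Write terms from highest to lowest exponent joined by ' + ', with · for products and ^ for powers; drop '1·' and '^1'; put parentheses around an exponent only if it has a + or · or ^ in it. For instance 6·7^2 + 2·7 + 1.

6 —HB2→ 2^2 + 2 —bump→ 3^3 + 3 = 30 —(−1)→ 29
29 —HB3→ 3^3 + 2 —bump→ 4^4 + 2 = 258 —(−1)→ 257
257 —HB4→ 4^4 + 1 —bump→ 5^5 + 1 = 3126 —(−1)→ 3125
3125 —HB5→ 5^5 —bump→ 6^6 = 46656 —(−1)→ 46655
46655 —HB6→ 5·6^5 + 5·6^4 + 5·6^3 + 5·6^2 + 5·6 + 5 —bump→ 5·7^5 + 5·7^4 + 5·7^3 + 5·7^2 + 5·7 + 5 = 98040 —(−1)→ 98039
98039 —HB7→ 5·7^5 + 5·7^4 + 5·7^3 + 5·7^2 + 5·7 + 4 —bump→ 5·8^5 + 5·8^4 + 5·8^3 + 5·8^2 + 5·8 + 4 = 187244 —(−1)→ 187243

5·7^5 + 5·7^4 + 5·7^3 + 5·7^2 + 5·7 + 4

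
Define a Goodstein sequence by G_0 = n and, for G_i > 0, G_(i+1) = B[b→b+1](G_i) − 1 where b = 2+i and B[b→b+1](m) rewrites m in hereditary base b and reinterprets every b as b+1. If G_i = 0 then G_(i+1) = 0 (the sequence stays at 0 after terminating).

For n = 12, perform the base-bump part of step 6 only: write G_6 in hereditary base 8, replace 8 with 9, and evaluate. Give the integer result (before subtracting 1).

3486784575

i=0: 12 = 2^(2 + 1) + 2^2 (b=2); 2→3: 3^(3 + 1) + 3^3 = 108; 108−1 = 107
i=1: 107 = 3^(3 + 1) + 2·3^2 + 2·3 + 2 (b=3); 3→4: 4^(4 + 1) + 2·4^2 + 2·4 + 2 = 1066; 1066−1 = 1065
i=2: 1065 = 4^(4 + 1) + 2·4^2 + 2·4 + 1 (b=4); 4→5: 5^(5 + 1) + 2·5^2 + 2·5 + 1 = 15686; 15686−1 = 15685
i=3: 15685 = 5^(5 + 1) + 2·5^2 + 2·5 (b=5); 5→6: 6^(6 + 1) + 2·6^2 + 2·6 = 280020; 280020−1 = 280019
i=4: 280019 = 6^(6 + 1) + 2·6^2 + 6 + 5 (b=6); 6→7: 7^(7 + 1) + 2·7^2 + 7 + 5 = 5764911; 5764911−1 = 5764910
i=5: 5764910 = 7^(7 + 1) + 2·7^2 + 7 + 4 (b=7); 7→8: 8^(8 + 1) + 2·8^2 + 8 + 4 = 134217868; 134217868−1 = 134217867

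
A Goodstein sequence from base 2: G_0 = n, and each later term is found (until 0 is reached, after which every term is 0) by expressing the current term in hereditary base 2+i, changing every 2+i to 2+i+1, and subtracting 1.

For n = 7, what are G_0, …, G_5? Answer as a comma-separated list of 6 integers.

step 0: 7 = 2^2 + 2 + 1; sub 3 for 2: 3^3 + 3 + 1; = 31; G_1 = 31−1 = 30
step 1: 30 = 3^3 + 3; sub 4 for 3: 4^4 + 4; = 260; G_2 = 260−1 = 259
step 2: 259 = 4^4 + 3; sub 5 for 4: 5^5 + 3; = 3128; G_3 = 3128−1 = 3127
step 3: 3127 = 5^5 + 2; sub 6 for 5: 6^6 + 2; = 46658; G_4 = 46658−1 = 46657
step 4: 46657 = 6^6 + 1; sub 7 for 6: 7^7 + 1; = 823544; G_5 = 823544−1 = 823543

7, 30, 259, 3127, 46657, 823543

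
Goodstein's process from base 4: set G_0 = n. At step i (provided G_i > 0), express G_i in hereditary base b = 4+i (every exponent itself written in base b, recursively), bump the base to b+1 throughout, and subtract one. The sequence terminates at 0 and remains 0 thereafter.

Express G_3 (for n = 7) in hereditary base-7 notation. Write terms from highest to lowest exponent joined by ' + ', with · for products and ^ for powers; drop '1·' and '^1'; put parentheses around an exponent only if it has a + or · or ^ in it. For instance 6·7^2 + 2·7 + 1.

7

7 —HB4→ 4 + 3 —bump→ 5 + 3 = 8 —(−1)→ 7
7 —HB5→ 5 + 2 —bump→ 6 + 2 = 8 —(−1)→ 7
7 —HB6→ 6 + 1 —bump→ 7 + 1 = 8 —(−1)→ 7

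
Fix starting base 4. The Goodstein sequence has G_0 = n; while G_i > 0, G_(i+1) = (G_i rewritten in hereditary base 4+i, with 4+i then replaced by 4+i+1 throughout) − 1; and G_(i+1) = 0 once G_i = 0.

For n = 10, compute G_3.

G_0=10  [base 4] 2·4 + 2  →[4↦5]→  2·5 + 2 = 12  −1 ⇒ G_1=11
G_1=11  [base 5] 2·5 + 1  →[5↦6]→  2·6 + 1 = 13  −1 ⇒ G_2=12
G_2=12  [base 6] 2·6  →[6↦7]→  2·7 = 14  −1 ⇒ G_3=13
G_3=13  [base 7] 7 + 6  →[7↦8]→  8 + 6 = 14  −1 ⇒ G_4=13

13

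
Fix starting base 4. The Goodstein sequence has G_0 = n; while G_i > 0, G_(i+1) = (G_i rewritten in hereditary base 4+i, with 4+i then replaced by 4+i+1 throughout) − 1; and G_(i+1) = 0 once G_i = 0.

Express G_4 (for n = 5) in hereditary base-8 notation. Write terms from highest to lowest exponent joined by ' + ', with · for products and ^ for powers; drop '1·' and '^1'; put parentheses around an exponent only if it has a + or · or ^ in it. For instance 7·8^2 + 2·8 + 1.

[0] 5 ≡ 4 + 1 (base 4). Lift 5: 6. −1: 5.
[1] 5 ≡ 5 (base 5). Lift 6: 6. −1: 5.
[2] 5 ≡ 5 (base 6). Lift 7: 5. −1: 4.
[3] 4 ≡ 4 (base 7). Lift 8: 4. −1: 3.
[4] 3 ≡ 3 (base 8). Lift 9: 3. −1: 2.

3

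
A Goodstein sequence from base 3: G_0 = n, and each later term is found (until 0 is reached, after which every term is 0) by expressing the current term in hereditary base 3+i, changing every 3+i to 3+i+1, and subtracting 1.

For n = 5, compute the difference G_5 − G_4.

base 3: 5 = 3 + 2; at 4: 4 + 2 = 6; next = 5
base 4: 5 = 4 + 1; at 5: 5 + 1 = 6; next = 5
base 5: 5 = 5; at 6: 6 = 6; next = 5
base 6: 5 = 5; at 7: 5 = 5; next = 4
base 7: 4 = 4; at 8: 4 = 4; next = 3

-1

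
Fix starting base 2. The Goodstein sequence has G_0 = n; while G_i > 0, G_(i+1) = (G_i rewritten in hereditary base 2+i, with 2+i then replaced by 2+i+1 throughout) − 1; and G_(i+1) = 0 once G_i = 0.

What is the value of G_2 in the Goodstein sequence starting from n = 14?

1281

14 —HB2→ 2^(2 + 1) + 2^2 + 2 —bump→ 3^(3 + 1) + 3^3 + 3 = 111 —(−1)→ 110
110 —HB3→ 3^(3 + 1) + 3^3 + 2 —bump→ 4^(4 + 1) + 4^4 + 2 = 1282 —(−1)→ 1281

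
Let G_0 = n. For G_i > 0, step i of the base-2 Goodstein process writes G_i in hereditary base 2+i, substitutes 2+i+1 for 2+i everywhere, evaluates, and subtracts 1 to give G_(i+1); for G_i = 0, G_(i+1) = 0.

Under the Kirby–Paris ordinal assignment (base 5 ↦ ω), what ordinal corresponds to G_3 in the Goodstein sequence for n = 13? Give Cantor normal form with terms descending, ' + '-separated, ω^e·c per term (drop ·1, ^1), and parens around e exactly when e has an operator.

i=0: 13 = 2^(2 + 1) + 2^2 + 1 (b=2); 2→3: 3^(3 + 1) + 3^3 + 1 = 109; 109−1 = 108
i=1: 108 = 3^(3 + 1) + 3^3 (b=3); 3→4: 4^(4 + 1) + 4^4 = 1280; 1280−1 = 1279
i=2: 1279 = 4^(4 + 1) + 3·4^3 + 3·4^2 + 3·4 + 3 (b=4); 4→5: 5^(5 + 1) + 3·5^3 + 3·5^2 + 3·5 + 3 = 16093; 16093−1 = 16092
i=3: 16092 = 5^(5 + 1) + 3·5^3 + 3·5^2 + 3·5 + 2 (b=5); 5→6: 6^(6 + 1) + 3·6^3 + 3·6^2 + 3·6 + 2 = 280712; 280712−1 = 280711

ω^(ω + 1) + ω^3·3 + ω^2·3 + ω·3 + 2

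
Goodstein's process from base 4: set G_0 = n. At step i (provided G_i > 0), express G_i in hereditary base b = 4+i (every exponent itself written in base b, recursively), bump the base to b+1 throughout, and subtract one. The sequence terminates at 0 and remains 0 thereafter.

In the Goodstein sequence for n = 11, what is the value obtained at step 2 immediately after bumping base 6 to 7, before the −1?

[0] 11 ≡ 2·4 + 3 (base 4). Lift 5: 13. −1: 12.
[1] 12 ≡ 2·5 + 2 (base 5). Lift 6: 14. −1: 13.
[2] 13 ≡ 2·6 + 1 (base 6). Lift 7: 15. −1: 14.

15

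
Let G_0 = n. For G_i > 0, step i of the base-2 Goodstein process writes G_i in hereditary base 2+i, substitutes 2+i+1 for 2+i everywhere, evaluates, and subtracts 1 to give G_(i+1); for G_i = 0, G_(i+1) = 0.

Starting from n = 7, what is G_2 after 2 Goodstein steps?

7 —HB2→ 2^2 + 2 + 1 —bump→ 3^3 + 3 + 1 = 31 —(−1)→ 30
30 —HB3→ 3^3 + 3 —bump→ 4^4 + 4 = 260 —(−1)→ 259
259 —HB4→ 4^4 + 3 —bump→ 5^5 + 3 = 3128 —(−1)→ 3127

259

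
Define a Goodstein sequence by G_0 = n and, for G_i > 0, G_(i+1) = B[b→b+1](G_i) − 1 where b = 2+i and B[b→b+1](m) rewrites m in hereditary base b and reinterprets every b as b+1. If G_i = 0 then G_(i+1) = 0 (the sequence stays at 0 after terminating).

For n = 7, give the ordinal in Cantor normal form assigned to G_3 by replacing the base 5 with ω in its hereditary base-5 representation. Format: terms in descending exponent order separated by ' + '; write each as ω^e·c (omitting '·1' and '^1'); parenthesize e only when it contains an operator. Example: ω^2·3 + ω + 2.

[0] 7 ≡ 2^2 + 2 + 1 (base 2). Lift 3: 31. −1: 30.
[1] 30 ≡ 3^3 + 3 (base 3). Lift 4: 260. −1: 259.
[2] 259 ≡ 4^4 + 3 (base 4). Lift 5: 3128. −1: 3127.

ω^ω + 2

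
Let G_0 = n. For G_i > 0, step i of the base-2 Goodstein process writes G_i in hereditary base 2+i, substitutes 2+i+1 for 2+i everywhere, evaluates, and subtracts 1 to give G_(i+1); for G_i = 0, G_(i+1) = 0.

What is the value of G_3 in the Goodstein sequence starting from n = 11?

15627

11 —HB2→ 2^(2 + 1) + 2 + 1 —bump→ 3^(3 + 1) + 3 + 1 = 85 —(−1)→ 84
84 —HB3→ 3^(3 + 1) + 3 —bump→ 4^(4 + 1) + 4 = 1028 —(−1)→ 1027
1027 —HB4→ 4^(4 + 1) + 3 —bump→ 5^(5 + 1) + 3 = 15628 —(−1)→ 15627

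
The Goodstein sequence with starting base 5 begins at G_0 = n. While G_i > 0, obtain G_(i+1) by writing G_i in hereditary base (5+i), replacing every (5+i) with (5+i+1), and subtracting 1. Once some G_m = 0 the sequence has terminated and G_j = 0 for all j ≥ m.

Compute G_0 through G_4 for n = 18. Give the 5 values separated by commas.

G_0=18  [base 5] 3·5 + 3  →[5↦6]→  3·6 + 3 = 21  −1 ⇒ G_1=20
G_1=20  [base 6] 3·6 + 2  →[6↦7]→  3·7 + 2 = 23  −1 ⇒ G_2=22
G_2=22  [base 7] 3·7 + 1  →[7↦8]→  3·8 + 1 = 25  −1 ⇒ G_3=24
G_3=24  [base 8] 3·8  →[8↦9]→  3·9 = 27  −1 ⇒ G_4=26

18, 20, 22, 24, 26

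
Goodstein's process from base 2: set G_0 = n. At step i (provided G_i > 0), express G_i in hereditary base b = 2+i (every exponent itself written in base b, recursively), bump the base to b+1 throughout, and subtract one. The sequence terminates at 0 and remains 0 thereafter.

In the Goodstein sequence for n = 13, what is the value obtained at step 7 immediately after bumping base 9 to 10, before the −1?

base 2: 13 = 2^(2 + 1) + 2^2 + 1; at 3: 3^(3 + 1) + 3^3 + 1 = 109; next = 108
base 3: 108 = 3^(3 + 1) + 3^3; at 4: 4^(4 + 1) + 4^4 = 1280; next = 1279
base 4: 1279 = 4^(4 + 1) + 3·4^3 + 3·4^2 + 3·4 + 3; at 5: 5^(5 + 1) + 3·5^3 + 3·5^2 + 3·5 + 3 = 16093; next = 16092
base 5: 16092 = 5^(5 + 1) + 3·5^3 + 3·5^2 + 3·5 + 2; at 6: 6^(6 + 1) + 3·6^3 + 3·6^2 + 3·6 + 2 = 280712; next = 280711
base 6: 280711 = 6^(6 + 1) + 3·6^3 + 3·6^2 + 3·6 + 1; at 7: 7^(7 + 1) + 3·7^3 + 3·7^2 + 3·7 + 1 = 5765999; next = 5765998
base 7: 5765998 = 7^(7 + 1) + 3·7^3 + 3·7^2 + 3·7; at 8: 8^(8 + 1) + 3·8^3 + 3·8^2 + 3·8 = 134219480; next = 134219479
base 8: 134219479 = 8^(8 + 1) + 3·8^3 + 3·8^2 + 2·8 + 7; at 9: 9^(9 + 1) + 3·9^3 + 3·9^2 + 2·9 + 7 = 3486786856; next = 3486786855
base 9: 3486786855 = 9^(9 + 1) + 3·9^3 + 3·9^2 + 2·9 + 6; at 10: 10^(10 + 1) + 3·10^3 + 3·10^2 + 2·10 + 6 = 100000003326; next = 100000003325

100000003326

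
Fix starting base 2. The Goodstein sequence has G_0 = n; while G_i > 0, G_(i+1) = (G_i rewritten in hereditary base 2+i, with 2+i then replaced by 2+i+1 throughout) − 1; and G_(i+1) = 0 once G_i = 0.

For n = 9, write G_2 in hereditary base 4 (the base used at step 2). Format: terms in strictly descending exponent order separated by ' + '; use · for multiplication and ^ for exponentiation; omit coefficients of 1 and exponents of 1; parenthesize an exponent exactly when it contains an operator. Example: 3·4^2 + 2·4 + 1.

3·4^4 + 3·4^3 + 3·4^2 + 3·4 + 3

base 2: 9 = 2^(2 + 1) + 1; at 3: 3^(3 + 1) + 1 = 82; next = 81
base 3: 81 = 3^(3 + 1); at 4: 4^(4 + 1) = 1024; next = 1023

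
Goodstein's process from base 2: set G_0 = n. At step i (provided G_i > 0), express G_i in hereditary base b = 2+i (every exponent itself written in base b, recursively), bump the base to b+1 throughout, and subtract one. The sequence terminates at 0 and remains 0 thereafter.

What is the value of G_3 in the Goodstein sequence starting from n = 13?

step 0: 13 = 2^(2 + 1) + 2^2 + 1; sub 3 for 2: 3^(3 + 1) + 3^3 + 1; = 109; G_1 = 109−1 = 108
step 1: 108 = 3^(3 + 1) + 3^3; sub 4 for 3: 4^(4 + 1) + 4^4; = 1280; G_2 = 1280−1 = 1279
step 2: 1279 = 4^(4 + 1) + 3·4^3 + 3·4^2 + 3·4 + 3; sub 5 for 4: 5^(5 + 1) + 3·5^3 + 3·5^2 + 3·5 + 3; = 16093; G_3 = 16093−1 = 16092
step 3: 16092 = 5^(5 + 1) + 3·5^3 + 3·5^2 + 3·5 + 2; sub 6 for 5: 6^(6 + 1) + 3·6^3 + 3·6^2 + 3·6 + 2; = 280712; G_4 = 280712−1 = 280711

16092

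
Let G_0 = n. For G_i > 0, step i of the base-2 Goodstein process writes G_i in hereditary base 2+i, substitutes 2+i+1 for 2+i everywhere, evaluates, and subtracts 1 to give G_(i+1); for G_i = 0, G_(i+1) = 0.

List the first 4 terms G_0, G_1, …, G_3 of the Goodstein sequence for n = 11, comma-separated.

11, 84, 1027, 15627

11 —HB2→ 2^(2 + 1) + 2 + 1 —bump→ 3^(3 + 1) + 3 + 1 = 85 —(−1)→ 84
84 —HB3→ 3^(3 + 1) + 3 —bump→ 4^(4 + 1) + 4 = 1028 —(−1)→ 1027
1027 —HB4→ 4^(4 + 1) + 3 —bump→ 5^(5 + 1) + 3 = 15628 —(−1)→ 15627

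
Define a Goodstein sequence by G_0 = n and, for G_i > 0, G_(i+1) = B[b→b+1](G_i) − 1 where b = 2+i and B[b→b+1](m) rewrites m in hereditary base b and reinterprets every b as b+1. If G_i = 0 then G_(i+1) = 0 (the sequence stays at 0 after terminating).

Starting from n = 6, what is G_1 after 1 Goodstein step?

29

base 2: 6 = 2^2 + 2; at 3: 3^3 + 3 = 30; next = 29
base 3: 29 = 3^3 + 2; at 4: 4^4 + 2 = 258; next = 257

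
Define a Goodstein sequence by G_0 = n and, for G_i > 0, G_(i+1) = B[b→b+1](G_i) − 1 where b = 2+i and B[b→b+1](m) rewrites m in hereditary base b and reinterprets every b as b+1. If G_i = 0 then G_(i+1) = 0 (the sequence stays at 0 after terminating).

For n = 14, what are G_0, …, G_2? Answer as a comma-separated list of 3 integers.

14, 110, 1281

G_0 = 14. HB_2(14) = 2^(2 + 1) + 2^2 + 2. Bump = 111. G_1 = 110.
G_1 = 110. HB_3(110) = 3^(3 + 1) + 3^3 + 2. Bump = 1282. G_2 = 1281.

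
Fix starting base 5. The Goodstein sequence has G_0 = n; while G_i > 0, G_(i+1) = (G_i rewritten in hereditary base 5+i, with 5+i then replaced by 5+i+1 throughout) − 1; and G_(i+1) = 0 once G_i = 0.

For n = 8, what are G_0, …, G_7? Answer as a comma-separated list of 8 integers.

8, 8, 8, 8, 8, 7, 6, 5

[0] 8 ≡ 5 + 3 (base 5). Lift 6: 9. −1: 8.
[1] 8 ≡ 6 + 2 (base 6). Lift 7: 9. −1: 8.
[2] 8 ≡ 7 + 1 (base 7). Lift 8: 9. −1: 8.
[3] 8 ≡ 8 (base 8). Lift 9: 9. −1: 8.
[4] 8 ≡ 8 (base 9). Lift 10: 8. −1: 7.
[5] 7 ≡ 7 (base 10). Lift 11: 7. −1: 6.
[6] 6 ≡ 6 (base 11). Lift 12: 6. −1: 5.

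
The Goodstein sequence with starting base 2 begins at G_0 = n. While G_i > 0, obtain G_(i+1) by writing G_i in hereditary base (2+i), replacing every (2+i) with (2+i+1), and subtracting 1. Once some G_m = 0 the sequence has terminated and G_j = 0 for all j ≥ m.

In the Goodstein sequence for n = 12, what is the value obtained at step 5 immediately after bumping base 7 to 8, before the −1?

134217868

G_0=12  [base 2] 2^(2 + 1) + 2^2  →[2↦3]→  3^(3 + 1) + 3^3 = 108  −1 ⇒ G_1=107
G_1=107  [base 3] 3^(3 + 1) + 2·3^2 + 2·3 + 2  →[3↦4]→  4^(4 + 1) + 2·4^2 + 2·4 + 2 = 1066  −1 ⇒ G_2=1065
G_2=1065  [base 4] 4^(4 + 1) + 2·4^2 + 2·4 + 1  →[4↦5]→  5^(5 + 1) + 2·5^2 + 2·5 + 1 = 15686  −1 ⇒ G_3=15685
G_3=15685  [base 5] 5^(5 + 1) + 2·5^2 + 2·5  →[5↦6]→  6^(6 + 1) + 2·6^2 + 2·6 = 280020  −1 ⇒ G_4=280019
G_4=280019  [base 6] 6^(6 + 1) + 2·6^2 + 6 + 5  →[6↦7]→  7^(7 + 1) + 2·7^2 + 7 + 5 = 5764911  −1 ⇒ G_5=5764910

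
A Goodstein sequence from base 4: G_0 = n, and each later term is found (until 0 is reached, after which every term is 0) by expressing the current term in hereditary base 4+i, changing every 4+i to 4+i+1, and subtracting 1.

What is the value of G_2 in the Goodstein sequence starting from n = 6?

6

[0] 6 ≡ 4 + 2 (base 4). Lift 5: 7. −1: 6.
[1] 6 ≡ 5 + 1 (base 5). Lift 6: 7. −1: 6.
[2] 6 ≡ 6 (base 6). Lift 7: 7. −1: 6.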